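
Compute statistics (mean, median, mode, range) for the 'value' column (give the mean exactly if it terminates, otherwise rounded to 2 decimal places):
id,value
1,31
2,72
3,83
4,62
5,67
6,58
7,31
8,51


Data: [31, 72, 83, 62, 67, 58, 31, 51]
Count: 8
Sum: 455
Mean: 455/8 = 56.875
Sorted: [31, 31, 51, 58, 62, 67, 72, 83]
Median: 60.0
Mode: 31 (2 times)
Range: 83 - 31 = 52
Min: 31, Max: 83

mean=56.875, median=60.0, mode=31, range=52


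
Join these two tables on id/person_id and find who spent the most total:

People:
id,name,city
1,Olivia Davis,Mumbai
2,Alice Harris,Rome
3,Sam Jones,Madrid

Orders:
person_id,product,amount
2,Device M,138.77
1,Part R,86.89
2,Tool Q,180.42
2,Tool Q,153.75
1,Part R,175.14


Join on: people.id = orders.person_id

Joined rows:
  Alice Harris (Rome) bought Device M for $138.77
  Olivia Davis (Mumbai) bought Part R for $86.89
  Alice Harris (Rome) bought Tool Q for $180.42
  Alice Harris (Rome) bought Tool Q for $153.75
  Olivia Davis (Mumbai) bought Part R for $175.14

Total per person:
  Alice Harris: $472.94
  Olivia Davis: $262.03

Top spender: Alice Harris ($472.94)

Alice Harris ($472.94)


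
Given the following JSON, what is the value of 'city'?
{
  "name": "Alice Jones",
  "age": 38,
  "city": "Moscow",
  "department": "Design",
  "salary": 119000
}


Looking up field 'city'
Value: Moscow

Moscow


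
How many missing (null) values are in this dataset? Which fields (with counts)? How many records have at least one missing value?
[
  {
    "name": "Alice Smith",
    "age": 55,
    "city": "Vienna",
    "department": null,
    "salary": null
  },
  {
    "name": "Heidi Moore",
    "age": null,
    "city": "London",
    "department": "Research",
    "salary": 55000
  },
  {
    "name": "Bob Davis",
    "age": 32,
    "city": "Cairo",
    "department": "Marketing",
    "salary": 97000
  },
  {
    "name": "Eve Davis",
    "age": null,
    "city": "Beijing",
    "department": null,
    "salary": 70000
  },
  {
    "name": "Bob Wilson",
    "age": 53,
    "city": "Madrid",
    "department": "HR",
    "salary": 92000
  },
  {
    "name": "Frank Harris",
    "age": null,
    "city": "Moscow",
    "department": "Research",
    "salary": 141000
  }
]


Checking for missing (null) values in 6 records:

  Alice Smith: department, salary
  Heidi Moore: age
  Bob Davis: complete
  Eve Davis: age, department
  Bob Wilson: complete
  Frank Harris: age

Per field:
  name: 0 missing
  age: 3 missing
  city: 0 missing
  department: 2 missing
  salary: 1 missing

Total missing values: 6
Records with any missing: 4

6 missing values (age: 3, department: 2, salary: 1); 4 incomplete records


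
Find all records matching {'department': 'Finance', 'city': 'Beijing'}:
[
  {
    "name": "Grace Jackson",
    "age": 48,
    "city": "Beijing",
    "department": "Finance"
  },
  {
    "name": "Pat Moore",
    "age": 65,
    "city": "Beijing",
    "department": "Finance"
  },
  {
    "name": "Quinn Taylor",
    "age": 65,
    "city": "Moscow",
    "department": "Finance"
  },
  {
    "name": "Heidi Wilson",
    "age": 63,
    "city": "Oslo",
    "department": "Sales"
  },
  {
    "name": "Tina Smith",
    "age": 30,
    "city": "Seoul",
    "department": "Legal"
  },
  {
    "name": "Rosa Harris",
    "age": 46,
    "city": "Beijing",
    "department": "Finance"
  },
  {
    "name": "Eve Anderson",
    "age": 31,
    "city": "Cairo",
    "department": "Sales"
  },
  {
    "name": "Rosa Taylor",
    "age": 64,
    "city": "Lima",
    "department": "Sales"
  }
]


Search criteria: {'department': 'Finance', 'city': 'Beijing'}

Checking 8 records:
  Grace Jackson: {department: Finance, city: Beijing} <-- MATCH
  Pat Moore: {department: Finance, city: Beijing} <-- MATCH
  Quinn Taylor: {department: Finance, city: Moscow}
  Heidi Wilson: {department: Sales, city: Oslo}
  Tina Smith: {department: Legal, city: Seoul}
  Rosa Harris: {department: Finance, city: Beijing} <-- MATCH
  Eve Anderson: {department: Sales, city: Cairo}
  Rosa Taylor: {department: Sales, city: Lima}

Matches: ["Grace Jackson", "Pat Moore", "Rosa Harris"]

["Grace Jackson", "Pat Moore", "Rosa Harris"]


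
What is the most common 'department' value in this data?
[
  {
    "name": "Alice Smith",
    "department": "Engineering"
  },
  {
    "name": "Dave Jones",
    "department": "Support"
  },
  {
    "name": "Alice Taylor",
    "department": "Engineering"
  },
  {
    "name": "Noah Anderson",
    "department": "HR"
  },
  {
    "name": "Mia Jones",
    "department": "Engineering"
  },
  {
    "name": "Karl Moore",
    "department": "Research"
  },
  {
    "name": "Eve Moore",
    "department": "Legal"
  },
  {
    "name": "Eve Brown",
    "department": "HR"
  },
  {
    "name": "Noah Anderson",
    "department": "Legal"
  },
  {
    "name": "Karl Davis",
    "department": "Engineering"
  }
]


Counting 'department' values across 10 records:

  Engineering: 4 ####
  HR: 2 ##
  Legal: 2 ##
  Support: 1 #
  Research: 1 #

Most common: Engineering (4 times)

Engineering (4 times)


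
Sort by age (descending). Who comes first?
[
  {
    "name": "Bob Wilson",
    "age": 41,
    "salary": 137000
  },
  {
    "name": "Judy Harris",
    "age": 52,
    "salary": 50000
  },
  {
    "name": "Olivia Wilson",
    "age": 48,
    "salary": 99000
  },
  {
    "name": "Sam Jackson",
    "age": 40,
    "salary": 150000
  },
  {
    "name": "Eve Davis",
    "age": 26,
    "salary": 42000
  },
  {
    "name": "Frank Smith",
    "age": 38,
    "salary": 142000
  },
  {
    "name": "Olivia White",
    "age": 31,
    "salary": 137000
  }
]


Sort by: age (descending)

Sorted order:
  1. Judy Harris (age = 52)
  2. Olivia Wilson (age = 48)
  3. Bob Wilson (age = 41)
  4. Sam Jackson (age = 40)
  5. Frank Smith (age = 38)
  6. Olivia White (age = 31)
  7. Eve Davis (age = 26)

First: Judy Harris

Judy Harris


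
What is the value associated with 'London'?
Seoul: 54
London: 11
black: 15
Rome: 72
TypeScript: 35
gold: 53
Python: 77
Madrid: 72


Looking up key 'London'
Value: 11

11


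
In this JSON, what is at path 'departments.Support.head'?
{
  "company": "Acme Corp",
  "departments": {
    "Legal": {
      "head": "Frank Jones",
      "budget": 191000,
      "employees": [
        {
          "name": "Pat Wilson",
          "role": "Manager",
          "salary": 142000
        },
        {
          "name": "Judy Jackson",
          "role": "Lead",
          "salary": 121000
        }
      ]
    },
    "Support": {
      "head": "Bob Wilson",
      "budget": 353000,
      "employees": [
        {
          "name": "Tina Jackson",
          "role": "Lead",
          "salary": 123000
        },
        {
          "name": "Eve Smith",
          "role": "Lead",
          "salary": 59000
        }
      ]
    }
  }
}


Path: departments.Support.head

Navigate:
  -> departments
  -> Support
  -> head = 'Bob Wilson'

Bob Wilson


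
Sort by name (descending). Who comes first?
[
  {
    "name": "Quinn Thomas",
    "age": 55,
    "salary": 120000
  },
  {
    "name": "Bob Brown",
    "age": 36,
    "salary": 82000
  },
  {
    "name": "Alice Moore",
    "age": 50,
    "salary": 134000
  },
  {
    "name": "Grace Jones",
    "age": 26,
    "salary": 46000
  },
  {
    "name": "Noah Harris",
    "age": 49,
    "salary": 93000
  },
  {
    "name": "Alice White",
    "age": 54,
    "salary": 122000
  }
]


Sort by: name (descending)

Sorted order:
  1. Quinn Thomas (name = Quinn Thomas)
  2. Noah Harris (name = Noah Harris)
  3. Grace Jones (name = Grace Jones)
  4. Bob Brown (name = Bob Brown)
  5. Alice White (name = Alice White)
  6. Alice Moore (name = Alice Moore)

First: Quinn Thomas

Quinn Thomas


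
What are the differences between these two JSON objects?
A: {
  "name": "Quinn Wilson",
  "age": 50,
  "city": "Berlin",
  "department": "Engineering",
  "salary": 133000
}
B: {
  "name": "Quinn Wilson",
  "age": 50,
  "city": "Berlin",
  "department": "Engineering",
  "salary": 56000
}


Comparing each field (in key order):
  name: same
  age: same
  city: same
  department: same
  salary: DIFFERENT
Differences:
  salary: 133000 -> 56000

1 field(s) changed

1 change: salary


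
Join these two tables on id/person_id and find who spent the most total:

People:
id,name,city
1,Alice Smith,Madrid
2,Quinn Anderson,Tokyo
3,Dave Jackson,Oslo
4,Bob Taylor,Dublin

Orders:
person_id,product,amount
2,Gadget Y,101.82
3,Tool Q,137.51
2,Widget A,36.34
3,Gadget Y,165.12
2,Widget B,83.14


Join on: people.id = orders.person_id

Joined rows:
  Quinn Anderson (Tokyo) bought Gadget Y for $101.82
  Dave Jackson (Oslo) bought Tool Q for $137.51
  Quinn Anderson (Tokyo) bought Widget A for $36.34
  Dave Jackson (Oslo) bought Gadget Y for $165.12
  Quinn Anderson (Tokyo) bought Widget B for $83.14

Total per person:
  Dave Jackson: $302.63
  Quinn Anderson: $221.30

Top spender: Dave Jackson ($302.63)

Dave Jackson ($302.63)


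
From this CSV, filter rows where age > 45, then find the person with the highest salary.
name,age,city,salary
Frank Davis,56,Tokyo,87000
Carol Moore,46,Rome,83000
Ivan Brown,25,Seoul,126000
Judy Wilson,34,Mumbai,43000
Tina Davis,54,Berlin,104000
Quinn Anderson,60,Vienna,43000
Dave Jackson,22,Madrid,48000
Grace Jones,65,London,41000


Filter: age > 45
Sort by: salary (descending)

Filtered records (5):
  Tina Davis, age 54, salary $104000
  Frank Davis, age 56, salary $87000
  Carol Moore, age 46, salary $83000
  Quinn Anderson, age 60, salary $43000
  Grace Jones, age 65, salary $41000

Highest salary: Tina Davis ($104000)

Tina Davis


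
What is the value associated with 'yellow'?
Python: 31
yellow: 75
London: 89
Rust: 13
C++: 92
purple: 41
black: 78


Looking up key 'yellow'
Value: 75

75


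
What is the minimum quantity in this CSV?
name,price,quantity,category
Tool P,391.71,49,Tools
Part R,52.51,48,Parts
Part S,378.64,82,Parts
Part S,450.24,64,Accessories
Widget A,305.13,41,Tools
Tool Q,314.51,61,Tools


Computing minimum quantity:
Values: [49, 48, 82, 64, 41, 61]
Min = 41

41


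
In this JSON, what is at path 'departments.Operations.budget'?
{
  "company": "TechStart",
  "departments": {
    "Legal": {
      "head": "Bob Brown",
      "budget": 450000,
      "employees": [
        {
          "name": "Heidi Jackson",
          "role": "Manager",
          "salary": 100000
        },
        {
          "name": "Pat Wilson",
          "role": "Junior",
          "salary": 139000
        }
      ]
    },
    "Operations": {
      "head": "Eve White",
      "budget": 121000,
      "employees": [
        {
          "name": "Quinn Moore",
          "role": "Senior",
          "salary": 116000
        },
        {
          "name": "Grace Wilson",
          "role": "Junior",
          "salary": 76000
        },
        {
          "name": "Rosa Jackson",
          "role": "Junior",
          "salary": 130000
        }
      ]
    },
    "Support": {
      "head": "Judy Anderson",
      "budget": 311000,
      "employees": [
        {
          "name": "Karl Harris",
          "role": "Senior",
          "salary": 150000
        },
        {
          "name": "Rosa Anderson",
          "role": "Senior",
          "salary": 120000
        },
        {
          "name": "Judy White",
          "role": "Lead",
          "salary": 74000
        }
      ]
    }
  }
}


Path: departments.Operations.budget

Navigate:
  -> departments
  -> Operations
  -> budget = 121000

121000


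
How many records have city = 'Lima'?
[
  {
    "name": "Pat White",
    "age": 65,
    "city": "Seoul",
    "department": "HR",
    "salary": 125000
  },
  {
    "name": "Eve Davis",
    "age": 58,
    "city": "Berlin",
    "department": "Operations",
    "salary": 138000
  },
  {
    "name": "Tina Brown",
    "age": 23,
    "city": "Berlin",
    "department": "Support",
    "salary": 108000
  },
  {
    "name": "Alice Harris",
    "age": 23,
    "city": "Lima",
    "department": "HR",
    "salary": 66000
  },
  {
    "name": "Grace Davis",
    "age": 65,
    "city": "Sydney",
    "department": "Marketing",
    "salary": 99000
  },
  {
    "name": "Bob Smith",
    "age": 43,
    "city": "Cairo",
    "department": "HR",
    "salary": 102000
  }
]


Data: 6 records
Condition: city = 'Lima'

Checking each record:
  Pat White: Seoul
  Eve Davis: Berlin
  Tina Brown: Berlin
  Alice Harris: Lima MATCH
  Grace Davis: Sydney
  Bob Smith: Cairo

Count: 1

1


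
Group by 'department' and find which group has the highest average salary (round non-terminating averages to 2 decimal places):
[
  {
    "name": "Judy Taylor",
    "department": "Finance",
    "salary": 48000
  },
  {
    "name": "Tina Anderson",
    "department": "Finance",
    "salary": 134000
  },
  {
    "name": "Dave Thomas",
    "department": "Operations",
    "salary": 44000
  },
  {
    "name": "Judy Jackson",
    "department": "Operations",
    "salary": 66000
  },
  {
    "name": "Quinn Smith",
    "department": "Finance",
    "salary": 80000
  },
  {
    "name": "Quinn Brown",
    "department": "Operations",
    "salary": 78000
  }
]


Group by: department

Groups:
  Finance: 3 people, avg salary = 262000/3 ≈ $87333.33
  Operations: 3 people, avg salary = 188000/3 ≈ $62666.67

Highest average salary: Finance (≈$87333.33)

Finance (≈$87333.33)


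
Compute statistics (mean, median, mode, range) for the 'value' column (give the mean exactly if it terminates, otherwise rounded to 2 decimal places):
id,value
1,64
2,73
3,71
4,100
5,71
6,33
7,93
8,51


Data: [64, 73, 71, 100, 71, 33, 93, 51]
Count: 8
Sum: 556
Mean: 556/8 = 69.5
Sorted: [33, 51, 64, 71, 71, 73, 93, 100]
Median: 71.0
Mode: 71 (2 times)
Range: 100 - 33 = 67
Min: 33, Max: 100

mean=69.5, median=71.0, mode=71, range=67


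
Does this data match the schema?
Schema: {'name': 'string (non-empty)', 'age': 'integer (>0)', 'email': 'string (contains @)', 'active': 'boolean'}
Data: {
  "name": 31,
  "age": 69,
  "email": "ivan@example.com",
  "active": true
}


Validating each field against schema:
  name: FAIL (31 is not a string)
  age: OK (positive integer)
  email: OK (string with @)
  active: OK (boolean)

Result: INVALID (1 error: name)

INVALID (1 error: name)


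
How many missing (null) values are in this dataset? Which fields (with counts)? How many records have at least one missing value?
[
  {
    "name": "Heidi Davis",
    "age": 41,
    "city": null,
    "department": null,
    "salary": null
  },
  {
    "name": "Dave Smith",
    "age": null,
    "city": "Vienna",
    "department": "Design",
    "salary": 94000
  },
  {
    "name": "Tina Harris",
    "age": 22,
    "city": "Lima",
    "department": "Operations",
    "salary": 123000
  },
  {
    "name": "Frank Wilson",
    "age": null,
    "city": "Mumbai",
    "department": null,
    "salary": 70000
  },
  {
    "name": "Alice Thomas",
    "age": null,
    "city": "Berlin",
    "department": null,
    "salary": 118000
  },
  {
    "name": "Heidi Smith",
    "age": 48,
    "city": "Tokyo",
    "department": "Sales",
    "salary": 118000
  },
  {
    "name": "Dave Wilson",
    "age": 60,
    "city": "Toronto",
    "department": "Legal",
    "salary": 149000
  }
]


Checking for missing (null) values in 7 records:

  Heidi Davis: city, department, salary
  Dave Smith: age
  Tina Harris: complete
  Frank Wilson: age, department
  Alice Thomas: age, department
  Heidi Smith: complete
  Dave Wilson: complete

Per field:
  name: 0 missing
  age: 3 missing
  city: 1 missing
  department: 3 missing
  salary: 1 missing

Total missing values: 8
Records with any missing: 4

8 missing values (age: 3, city: 1, department: 3, salary: 1); 4 incomplete records


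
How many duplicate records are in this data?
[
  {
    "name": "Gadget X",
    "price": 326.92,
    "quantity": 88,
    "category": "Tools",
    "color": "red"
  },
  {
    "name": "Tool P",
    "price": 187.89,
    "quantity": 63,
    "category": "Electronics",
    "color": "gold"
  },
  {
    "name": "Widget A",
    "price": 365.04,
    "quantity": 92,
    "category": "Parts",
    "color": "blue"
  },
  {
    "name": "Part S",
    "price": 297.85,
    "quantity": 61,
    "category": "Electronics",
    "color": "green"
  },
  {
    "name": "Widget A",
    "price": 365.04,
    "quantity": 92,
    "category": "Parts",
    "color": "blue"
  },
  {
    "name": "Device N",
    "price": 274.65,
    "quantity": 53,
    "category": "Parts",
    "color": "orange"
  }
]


Checking 6 records for duplicates:

  Row 1: Gadget X ($326.92, qty 88)
  Row 2: Tool P ($187.89, qty 63)
  Row 3: Widget A ($365.04, qty 92)
  Row 4: Part S ($297.85, qty 61)
  Row 5: Widget A ($365.04, qty 92) <-- DUPLICATE
  Row 6: Device N ($274.65, qty 53)

Duplicates found: 1
Unique records: 5

1 duplicates, 5 unique


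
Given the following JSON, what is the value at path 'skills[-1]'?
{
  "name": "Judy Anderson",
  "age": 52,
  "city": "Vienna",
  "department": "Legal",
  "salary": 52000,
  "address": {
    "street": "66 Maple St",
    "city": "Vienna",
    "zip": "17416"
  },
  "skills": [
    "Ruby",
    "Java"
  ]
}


Query: skills[-1]
Path: skills -> last element
Value: Java

Java


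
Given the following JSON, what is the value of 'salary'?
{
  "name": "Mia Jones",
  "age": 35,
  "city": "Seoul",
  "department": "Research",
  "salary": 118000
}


Looking up field 'salary'
Value: 118000

118000


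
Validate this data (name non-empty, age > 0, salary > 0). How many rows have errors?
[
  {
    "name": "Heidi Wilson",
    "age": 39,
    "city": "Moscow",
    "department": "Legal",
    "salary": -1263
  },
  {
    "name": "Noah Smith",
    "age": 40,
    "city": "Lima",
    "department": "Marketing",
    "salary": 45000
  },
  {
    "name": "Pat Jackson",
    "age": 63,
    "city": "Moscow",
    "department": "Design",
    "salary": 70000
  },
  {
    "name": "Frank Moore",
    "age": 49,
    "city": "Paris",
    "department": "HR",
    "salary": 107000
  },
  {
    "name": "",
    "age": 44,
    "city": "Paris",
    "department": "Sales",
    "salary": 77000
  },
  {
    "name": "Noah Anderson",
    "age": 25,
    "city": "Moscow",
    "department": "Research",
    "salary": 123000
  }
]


Validating 6 records:
Rules: name non-empty, age > 0, salary > 0

  Row 1 (Heidi Wilson): negative salary: -1263
  Row 2 (Noah Smith): OK
  Row 3 (Pat Jackson): OK
  Row 4 (Frank Moore): OK
  Row 5 (???): empty name
  Row 6 (Noah Anderson): OK

Total errors: 2

2 errors


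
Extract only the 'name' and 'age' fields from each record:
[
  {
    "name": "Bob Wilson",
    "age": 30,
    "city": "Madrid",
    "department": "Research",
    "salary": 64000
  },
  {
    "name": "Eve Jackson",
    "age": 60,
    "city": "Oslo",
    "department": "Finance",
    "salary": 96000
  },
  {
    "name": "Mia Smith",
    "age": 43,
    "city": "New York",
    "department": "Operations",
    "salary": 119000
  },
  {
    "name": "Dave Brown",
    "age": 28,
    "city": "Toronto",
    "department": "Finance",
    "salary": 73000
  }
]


Original: 4 records with fields: name, age, city, department, salary
Keep: ['name', 'age']
Drop: ['city', 'department', 'salary']
Result: 4 records, 2 fields each

[
  {
    "name": "Bob Wilson",
    "age": 30
  },
  {
    "name": "Eve Jackson",
    "age": 60
  },
  {
    "name": "Mia Smith",
    "age": 43
  },
  {
    "name": "Dave Brown",
    "age": 28
  }
]


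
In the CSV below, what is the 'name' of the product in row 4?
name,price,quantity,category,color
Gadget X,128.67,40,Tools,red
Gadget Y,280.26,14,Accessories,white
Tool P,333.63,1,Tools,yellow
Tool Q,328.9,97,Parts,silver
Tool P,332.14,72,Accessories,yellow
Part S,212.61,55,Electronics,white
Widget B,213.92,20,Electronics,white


Query: Row 4 ('Tool Q'), column 'name'
Value: Tool Q

Tool Q


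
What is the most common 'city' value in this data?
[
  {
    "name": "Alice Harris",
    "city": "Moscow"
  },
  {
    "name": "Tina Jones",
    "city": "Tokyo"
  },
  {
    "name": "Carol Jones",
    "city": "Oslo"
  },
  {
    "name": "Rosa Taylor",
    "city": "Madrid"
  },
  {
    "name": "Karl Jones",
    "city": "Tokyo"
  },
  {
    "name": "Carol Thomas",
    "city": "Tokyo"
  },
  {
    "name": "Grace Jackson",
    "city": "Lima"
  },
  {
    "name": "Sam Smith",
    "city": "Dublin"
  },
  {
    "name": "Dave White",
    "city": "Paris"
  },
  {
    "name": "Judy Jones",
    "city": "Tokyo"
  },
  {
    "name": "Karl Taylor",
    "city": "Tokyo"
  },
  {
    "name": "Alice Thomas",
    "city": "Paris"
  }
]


Counting 'city' values across 12 records:

  Tokyo: 5 #####
  Paris: 2 ##
  Moscow: 1 #
  Oslo: 1 #
  Madrid: 1 #
  Lima: 1 #
  Dublin: 1 #

Most common: Tokyo (5 times)

Tokyo (5 times)


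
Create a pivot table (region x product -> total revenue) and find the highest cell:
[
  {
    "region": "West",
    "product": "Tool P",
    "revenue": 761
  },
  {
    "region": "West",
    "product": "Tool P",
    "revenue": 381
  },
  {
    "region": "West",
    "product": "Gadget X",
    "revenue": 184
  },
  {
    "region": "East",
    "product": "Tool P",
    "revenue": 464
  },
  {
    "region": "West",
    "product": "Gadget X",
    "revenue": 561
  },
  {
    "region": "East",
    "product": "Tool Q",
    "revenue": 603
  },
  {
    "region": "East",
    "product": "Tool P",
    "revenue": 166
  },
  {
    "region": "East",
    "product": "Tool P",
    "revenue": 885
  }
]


Pivot: region (rows) x product (columns) -> total revenue

     Gadget X      Tool P        Tool Q      
East             0          1515           603  
West           745          1142             0  

Highest: East / Tool P = $1515

East / Tool P = $1515


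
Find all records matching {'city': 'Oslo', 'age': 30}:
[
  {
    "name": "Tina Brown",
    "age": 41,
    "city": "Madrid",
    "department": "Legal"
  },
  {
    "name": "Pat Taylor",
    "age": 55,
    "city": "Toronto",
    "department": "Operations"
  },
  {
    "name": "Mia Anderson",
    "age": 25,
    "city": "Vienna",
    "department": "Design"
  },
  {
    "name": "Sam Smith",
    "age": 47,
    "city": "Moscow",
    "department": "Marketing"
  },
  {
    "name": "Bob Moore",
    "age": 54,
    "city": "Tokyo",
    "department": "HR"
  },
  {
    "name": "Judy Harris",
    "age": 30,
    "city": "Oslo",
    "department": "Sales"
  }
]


Search criteria: {'city': 'Oslo', 'age': 30}

Checking 6 records:
  Tina Brown: {city: Madrid, age: 41}
  Pat Taylor: {city: Toronto, age: 55}
  Mia Anderson: {city: Vienna, age: 25}
  Sam Smith: {city: Moscow, age: 47}
  Bob Moore: {city: Tokyo, age: 54}
  Judy Harris: {city: Oslo, age: 30} <-- MATCH

Matches: ["Judy Harris"]

["Judy Harris"]


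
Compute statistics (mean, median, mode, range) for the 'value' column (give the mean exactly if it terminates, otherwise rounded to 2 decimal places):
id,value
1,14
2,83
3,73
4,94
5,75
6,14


Data: [14, 83, 73, 94, 75, 14]
Count: 6
Sum: 353
Mean: 353/6 ≈ 58.83 (rounded to 2 decimal places)
Sorted: [14, 14, 73, 75, 83, 94]
Median: 74.0
Mode: 14 (2 times)
Range: 94 - 14 = 80
Min: 14, Max: 94

mean≈58.83, median=74.0, mode=14, range=80


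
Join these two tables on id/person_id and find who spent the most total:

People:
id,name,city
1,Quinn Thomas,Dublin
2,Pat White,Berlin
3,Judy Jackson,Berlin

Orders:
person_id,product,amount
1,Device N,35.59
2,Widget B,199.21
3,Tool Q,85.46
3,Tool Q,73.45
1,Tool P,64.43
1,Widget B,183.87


Join on: people.id = orders.person_id

Joined rows:
  Quinn Thomas (Dublin) bought Device N for $35.59
  Pat White (Berlin) bought Widget B for $199.21
  Judy Jackson (Berlin) bought Tool Q for $85.46
  Judy Jackson (Berlin) bought Tool Q for $73.45
  Quinn Thomas (Dublin) bought Tool P for $64.43
  Quinn Thomas (Dublin) bought Widget B for $183.87

Total per person:
  Quinn Thomas: $283.89
  Pat White: $199.21
  Judy Jackson: $158.91

Top spender: Quinn Thomas ($283.89)

Quinn Thomas ($283.89)


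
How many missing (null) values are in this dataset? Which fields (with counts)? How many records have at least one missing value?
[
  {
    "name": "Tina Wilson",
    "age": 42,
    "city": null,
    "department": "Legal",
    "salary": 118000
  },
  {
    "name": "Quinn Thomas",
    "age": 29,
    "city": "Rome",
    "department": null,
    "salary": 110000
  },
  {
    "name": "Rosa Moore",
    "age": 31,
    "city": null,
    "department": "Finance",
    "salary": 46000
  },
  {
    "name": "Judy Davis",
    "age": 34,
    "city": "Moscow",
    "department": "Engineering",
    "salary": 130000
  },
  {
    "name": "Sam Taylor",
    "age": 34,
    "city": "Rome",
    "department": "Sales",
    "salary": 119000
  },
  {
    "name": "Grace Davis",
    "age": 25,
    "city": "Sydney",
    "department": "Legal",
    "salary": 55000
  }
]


Checking for missing (null) values in 6 records:

  Tina Wilson: city
  Quinn Thomas: department
  Rosa Moore: city
  Judy Davis: complete
  Sam Taylor: complete
  Grace Davis: complete

Per field:
  name: 0 missing
  age: 0 missing
  city: 2 missing
  department: 1 missing
  salary: 0 missing

Total missing values: 3
Records with any missing: 3

3 missing values (city: 2, department: 1); 3 incomplete records


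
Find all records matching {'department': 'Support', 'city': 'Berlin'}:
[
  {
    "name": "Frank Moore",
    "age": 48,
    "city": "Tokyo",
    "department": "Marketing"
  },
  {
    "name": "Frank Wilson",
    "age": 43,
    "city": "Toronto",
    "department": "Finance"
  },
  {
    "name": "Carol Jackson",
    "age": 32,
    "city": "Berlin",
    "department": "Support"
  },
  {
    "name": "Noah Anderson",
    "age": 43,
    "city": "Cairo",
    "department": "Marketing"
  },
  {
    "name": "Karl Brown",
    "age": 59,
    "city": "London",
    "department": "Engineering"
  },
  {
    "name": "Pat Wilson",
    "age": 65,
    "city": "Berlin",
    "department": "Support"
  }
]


Search criteria: {'department': 'Support', 'city': 'Berlin'}

Checking 6 records:
  Frank Moore: {department: Marketing, city: Tokyo}
  Frank Wilson: {department: Finance, city: Toronto}
  Carol Jackson: {department: Support, city: Berlin} <-- MATCH
  Noah Anderson: {department: Marketing, city: Cairo}
  Karl Brown: {department: Engineering, city: London}
  Pat Wilson: {department: Support, city: Berlin} <-- MATCH

Matches: ["Carol Jackson", "Pat Wilson"]

["Carol Jackson", "Pat Wilson"]


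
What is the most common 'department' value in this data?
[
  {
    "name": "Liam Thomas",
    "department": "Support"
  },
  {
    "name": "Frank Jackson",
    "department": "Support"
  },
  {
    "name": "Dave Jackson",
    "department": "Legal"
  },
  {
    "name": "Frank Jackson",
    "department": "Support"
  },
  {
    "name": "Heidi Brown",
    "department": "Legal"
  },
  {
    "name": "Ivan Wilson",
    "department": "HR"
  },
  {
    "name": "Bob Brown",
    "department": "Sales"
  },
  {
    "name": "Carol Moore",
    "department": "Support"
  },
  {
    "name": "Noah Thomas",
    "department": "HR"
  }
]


Counting 'department' values across 9 records:

  Support: 4 ####
  Legal: 2 ##
  HR: 2 ##
  Sales: 1 #

Most common: Support (4 times)

Support (4 times)


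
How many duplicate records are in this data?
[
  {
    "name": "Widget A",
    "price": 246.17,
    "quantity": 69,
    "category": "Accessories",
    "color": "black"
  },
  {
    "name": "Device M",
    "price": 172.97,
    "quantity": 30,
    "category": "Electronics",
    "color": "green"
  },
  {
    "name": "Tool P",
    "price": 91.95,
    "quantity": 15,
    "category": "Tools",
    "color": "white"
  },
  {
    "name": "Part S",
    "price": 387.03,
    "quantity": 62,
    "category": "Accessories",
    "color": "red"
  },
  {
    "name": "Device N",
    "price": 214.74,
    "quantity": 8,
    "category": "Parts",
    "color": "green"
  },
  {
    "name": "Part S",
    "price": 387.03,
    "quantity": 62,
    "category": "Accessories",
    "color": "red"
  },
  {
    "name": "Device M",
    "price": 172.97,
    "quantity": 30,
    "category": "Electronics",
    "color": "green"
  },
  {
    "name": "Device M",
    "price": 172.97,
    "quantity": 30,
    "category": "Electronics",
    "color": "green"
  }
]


Checking 8 records for duplicates:

  Row 1: Widget A ($246.17, qty 69)
  Row 2: Device M ($172.97, qty 30)
  Row 3: Tool P ($91.95, qty 15)
  Row 4: Part S ($387.03, qty 62)
  Row 5: Device N ($214.74, qty 8)
  Row 6: Part S ($387.03, qty 62) <-- DUPLICATE
  Row 7: Device M ($172.97, qty 30) <-- DUPLICATE
  Row 8: Device M ($172.97, qty 30) <-- DUPLICATE

Duplicates found: 3
Unique records: 5

3 duplicates, 5 unique


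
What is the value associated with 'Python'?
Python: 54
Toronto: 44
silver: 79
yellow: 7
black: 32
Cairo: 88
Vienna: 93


Looking up key 'Python'
Value: 54

54


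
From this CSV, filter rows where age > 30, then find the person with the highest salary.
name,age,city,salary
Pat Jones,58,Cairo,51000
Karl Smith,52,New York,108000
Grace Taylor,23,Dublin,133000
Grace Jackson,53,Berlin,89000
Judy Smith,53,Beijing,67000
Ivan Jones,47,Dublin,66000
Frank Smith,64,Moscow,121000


Filter: age > 30
Sort by: salary (descending)

Filtered records (6):
  Frank Smith, age 64, salary $121000
  Karl Smith, age 52, salary $108000
  Grace Jackson, age 53, salary $89000
  Judy Smith, age 53, salary $67000
  Ivan Jones, age 47, salary $66000
  Pat Jones, age 58, salary $51000

Highest salary: Frank Smith ($121000)

Frank Smith


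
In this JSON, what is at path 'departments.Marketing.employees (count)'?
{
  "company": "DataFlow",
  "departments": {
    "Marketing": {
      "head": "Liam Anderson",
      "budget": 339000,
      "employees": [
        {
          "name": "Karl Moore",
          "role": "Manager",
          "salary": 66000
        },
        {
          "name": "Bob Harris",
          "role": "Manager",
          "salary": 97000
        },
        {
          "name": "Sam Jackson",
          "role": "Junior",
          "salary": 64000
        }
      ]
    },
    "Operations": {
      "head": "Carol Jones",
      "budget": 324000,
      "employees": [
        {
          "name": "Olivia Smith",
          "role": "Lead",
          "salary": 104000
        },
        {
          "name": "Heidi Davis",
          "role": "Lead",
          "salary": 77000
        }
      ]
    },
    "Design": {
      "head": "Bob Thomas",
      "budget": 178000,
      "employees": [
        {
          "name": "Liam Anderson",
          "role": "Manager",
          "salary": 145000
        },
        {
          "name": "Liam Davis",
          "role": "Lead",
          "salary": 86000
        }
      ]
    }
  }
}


Path: departments.Marketing.employees (count)

Navigate:
  -> departments
  -> Marketing
  -> employees (array, length 3)

3


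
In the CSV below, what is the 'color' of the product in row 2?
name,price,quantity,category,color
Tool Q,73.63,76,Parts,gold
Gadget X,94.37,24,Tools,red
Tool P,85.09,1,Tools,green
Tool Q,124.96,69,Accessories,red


Query: Row 2 ('Gadget X'), column 'color'
Value: red

red


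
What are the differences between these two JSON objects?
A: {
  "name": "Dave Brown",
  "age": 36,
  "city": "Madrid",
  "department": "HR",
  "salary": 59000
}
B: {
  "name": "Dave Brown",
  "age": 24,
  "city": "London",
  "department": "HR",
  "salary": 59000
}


Comparing each field (in key order):
  name: same
  age: DIFFERENT
  city: DIFFERENT
  department: same
  salary: same
Differences:
  age: 36 -> 24
  city: Madrid -> London

2 field(s) changed

2 changes: age, city


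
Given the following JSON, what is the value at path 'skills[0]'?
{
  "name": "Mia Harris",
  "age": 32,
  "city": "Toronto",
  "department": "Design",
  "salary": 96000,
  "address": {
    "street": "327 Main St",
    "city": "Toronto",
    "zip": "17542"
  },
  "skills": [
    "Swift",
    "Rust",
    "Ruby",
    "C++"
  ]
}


Query: skills[0]
Path: skills -> first element
Value: Swift

Swift


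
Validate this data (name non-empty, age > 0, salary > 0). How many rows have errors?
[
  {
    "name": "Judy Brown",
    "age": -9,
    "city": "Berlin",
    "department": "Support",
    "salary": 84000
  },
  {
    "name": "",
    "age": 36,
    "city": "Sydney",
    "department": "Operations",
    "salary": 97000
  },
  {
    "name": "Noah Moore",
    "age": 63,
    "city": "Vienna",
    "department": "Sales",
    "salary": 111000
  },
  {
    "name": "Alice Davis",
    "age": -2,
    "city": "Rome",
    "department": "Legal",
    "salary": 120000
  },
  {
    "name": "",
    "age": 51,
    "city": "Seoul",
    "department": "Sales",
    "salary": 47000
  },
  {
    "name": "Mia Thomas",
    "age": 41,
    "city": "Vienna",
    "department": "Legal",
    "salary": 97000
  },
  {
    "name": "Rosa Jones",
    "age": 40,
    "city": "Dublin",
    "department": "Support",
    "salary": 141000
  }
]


Validating 7 records:
Rules: name non-empty, age > 0, salary > 0

  Row 1 (Judy Brown): negative age: -9
  Row 2 (???): empty name
  Row 3 (Noah Moore): OK
  Row 4 (Alice Davis): negative age: -2
  Row 5 (???): empty name
  Row 6 (Mia Thomas): OK
  Row 7 (Rosa Jones): OK

Total errors: 4

4 errors


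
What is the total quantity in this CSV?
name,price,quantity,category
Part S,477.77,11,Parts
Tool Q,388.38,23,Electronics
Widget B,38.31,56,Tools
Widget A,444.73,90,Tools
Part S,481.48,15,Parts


Computing total quantity:
Values: [11, 23, 56, 90, 15]
Sum = 195

195


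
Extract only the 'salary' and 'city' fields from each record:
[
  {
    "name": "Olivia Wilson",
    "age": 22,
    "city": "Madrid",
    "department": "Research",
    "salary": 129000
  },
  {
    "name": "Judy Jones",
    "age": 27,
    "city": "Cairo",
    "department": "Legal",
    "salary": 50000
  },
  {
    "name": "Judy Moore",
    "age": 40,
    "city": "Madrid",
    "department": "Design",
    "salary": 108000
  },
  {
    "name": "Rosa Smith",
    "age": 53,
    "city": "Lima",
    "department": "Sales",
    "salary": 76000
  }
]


Original: 4 records with fields: name, age, city, department, salary
Keep: ['salary', 'city']
Drop: ['name', 'age', 'department']
Result: 4 records, 2 fields each

[
  {
    "salary": 129000,
    "city": "Madrid"
  },
  {
    "salary": 50000,
    "city": "Cairo"
  },
  {
    "salary": 108000,
    "city": "Madrid"
  },
  {
    "salary": 76000,
    "city": "Lima"
  }
]


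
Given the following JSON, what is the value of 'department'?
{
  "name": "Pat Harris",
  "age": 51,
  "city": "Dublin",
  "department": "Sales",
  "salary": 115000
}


Looking up field 'department'
Value: Sales

Sales


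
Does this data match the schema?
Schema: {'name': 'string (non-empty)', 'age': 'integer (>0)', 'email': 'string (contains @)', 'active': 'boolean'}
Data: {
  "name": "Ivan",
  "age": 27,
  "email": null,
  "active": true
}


Validating each field against schema:
  name: OK (non-empty string)
  age: OK (positive integer)
  email: FAIL (null is not a string)
  active: OK (boolean)

Result: INVALID (1 error: email)

INVALID (1 error: email)


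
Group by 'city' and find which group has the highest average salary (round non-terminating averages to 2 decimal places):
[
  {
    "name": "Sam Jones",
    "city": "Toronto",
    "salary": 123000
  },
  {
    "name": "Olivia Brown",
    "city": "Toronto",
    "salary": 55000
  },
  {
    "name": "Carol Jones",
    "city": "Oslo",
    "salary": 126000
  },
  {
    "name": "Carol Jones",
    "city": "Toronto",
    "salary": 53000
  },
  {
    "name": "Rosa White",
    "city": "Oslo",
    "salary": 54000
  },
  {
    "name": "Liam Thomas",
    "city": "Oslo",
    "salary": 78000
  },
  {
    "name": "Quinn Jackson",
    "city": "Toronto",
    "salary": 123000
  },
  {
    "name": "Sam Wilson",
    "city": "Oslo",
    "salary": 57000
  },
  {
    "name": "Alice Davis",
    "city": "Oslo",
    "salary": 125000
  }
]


Group by: city

Groups:
  Oslo: 5 people, avg salary = 440000/5 = $88000
  Toronto: 4 people, avg salary = 354000/4 = $88500

Highest average salary: Toronto ($88500)

Toronto ($88500)


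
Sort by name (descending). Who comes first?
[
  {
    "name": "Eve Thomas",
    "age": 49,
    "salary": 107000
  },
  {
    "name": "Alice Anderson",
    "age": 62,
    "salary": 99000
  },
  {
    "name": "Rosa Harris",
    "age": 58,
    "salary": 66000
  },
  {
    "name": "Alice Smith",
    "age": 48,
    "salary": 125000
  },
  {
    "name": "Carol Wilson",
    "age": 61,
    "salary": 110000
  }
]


Sort by: name (descending)

Sorted order:
  1. Rosa Harris (name = Rosa Harris)
  2. Eve Thomas (name = Eve Thomas)
  3. Carol Wilson (name = Carol Wilson)
  4. Alice Smith (name = Alice Smith)
  5. Alice Anderson (name = Alice Anderson)

First: Rosa Harris

Rosa Harris


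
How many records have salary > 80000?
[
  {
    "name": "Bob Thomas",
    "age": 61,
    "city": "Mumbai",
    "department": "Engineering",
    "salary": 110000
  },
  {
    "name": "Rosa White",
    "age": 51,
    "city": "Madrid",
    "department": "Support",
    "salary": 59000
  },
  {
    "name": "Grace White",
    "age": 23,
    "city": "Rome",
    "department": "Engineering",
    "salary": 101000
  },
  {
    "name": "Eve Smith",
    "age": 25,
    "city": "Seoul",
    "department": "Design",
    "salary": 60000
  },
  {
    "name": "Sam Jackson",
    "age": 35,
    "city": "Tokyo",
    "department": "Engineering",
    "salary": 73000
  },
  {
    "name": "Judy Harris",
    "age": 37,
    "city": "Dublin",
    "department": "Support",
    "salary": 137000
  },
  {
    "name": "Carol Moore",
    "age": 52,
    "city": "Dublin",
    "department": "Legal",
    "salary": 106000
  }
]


Data: 7 records
Condition: salary > 80000

Checking each record:
  Bob Thomas: 110000 MATCH
  Rosa White: 59000
  Grace White: 101000 MATCH
  Eve Smith: 60000
  Sam Jackson: 73000
  Judy Harris: 137000 MATCH
  Carol Moore: 106000 MATCH

Count: 4

4


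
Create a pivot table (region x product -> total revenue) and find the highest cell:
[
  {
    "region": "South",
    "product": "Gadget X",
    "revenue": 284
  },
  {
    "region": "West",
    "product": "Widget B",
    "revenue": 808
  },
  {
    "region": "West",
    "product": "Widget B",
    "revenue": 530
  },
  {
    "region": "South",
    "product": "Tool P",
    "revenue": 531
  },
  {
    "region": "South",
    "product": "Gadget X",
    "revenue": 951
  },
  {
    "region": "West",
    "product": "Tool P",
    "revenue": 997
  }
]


Pivot: region (rows) x product (columns) -> total revenue

     Gadget X      Tool P        Widget B    
South         1235           531             0  
West             0           997          1338  

Highest: West / Widget B = $1338

West / Widget B = $1338


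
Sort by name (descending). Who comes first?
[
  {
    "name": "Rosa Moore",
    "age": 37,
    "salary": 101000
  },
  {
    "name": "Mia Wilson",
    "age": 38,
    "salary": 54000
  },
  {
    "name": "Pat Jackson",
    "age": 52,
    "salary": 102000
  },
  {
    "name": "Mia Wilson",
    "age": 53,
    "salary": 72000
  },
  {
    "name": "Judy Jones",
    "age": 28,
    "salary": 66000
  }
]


Sort by: name (descending)

Sorted order:
  1. Rosa Moore (name = Rosa Moore)
  2. Pat Jackson (name = Pat Jackson)
  3. Mia Wilson (name = Mia Wilson)
  4. Mia Wilson (name = Mia Wilson)
  5. Judy Jones (name = Judy Jones)

First: Rosa Moore

Rosa Moore


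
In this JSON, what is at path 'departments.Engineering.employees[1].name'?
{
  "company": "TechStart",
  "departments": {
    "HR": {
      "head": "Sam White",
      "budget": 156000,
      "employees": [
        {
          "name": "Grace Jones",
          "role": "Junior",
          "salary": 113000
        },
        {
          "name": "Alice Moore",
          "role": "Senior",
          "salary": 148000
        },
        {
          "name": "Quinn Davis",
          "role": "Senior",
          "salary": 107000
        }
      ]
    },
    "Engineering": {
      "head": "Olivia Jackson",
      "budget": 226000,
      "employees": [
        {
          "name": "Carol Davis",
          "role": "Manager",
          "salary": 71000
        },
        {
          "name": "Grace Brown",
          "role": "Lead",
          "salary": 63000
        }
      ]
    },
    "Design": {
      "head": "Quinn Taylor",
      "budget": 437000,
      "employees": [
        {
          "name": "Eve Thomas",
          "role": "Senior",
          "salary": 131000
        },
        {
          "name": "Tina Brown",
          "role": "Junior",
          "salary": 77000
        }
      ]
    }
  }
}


Path: departments.Engineering.employees[1].name

Navigate:
  -> departments
  -> Engineering
  -> employees[1].name = 'Grace Brown'

Grace Brown
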